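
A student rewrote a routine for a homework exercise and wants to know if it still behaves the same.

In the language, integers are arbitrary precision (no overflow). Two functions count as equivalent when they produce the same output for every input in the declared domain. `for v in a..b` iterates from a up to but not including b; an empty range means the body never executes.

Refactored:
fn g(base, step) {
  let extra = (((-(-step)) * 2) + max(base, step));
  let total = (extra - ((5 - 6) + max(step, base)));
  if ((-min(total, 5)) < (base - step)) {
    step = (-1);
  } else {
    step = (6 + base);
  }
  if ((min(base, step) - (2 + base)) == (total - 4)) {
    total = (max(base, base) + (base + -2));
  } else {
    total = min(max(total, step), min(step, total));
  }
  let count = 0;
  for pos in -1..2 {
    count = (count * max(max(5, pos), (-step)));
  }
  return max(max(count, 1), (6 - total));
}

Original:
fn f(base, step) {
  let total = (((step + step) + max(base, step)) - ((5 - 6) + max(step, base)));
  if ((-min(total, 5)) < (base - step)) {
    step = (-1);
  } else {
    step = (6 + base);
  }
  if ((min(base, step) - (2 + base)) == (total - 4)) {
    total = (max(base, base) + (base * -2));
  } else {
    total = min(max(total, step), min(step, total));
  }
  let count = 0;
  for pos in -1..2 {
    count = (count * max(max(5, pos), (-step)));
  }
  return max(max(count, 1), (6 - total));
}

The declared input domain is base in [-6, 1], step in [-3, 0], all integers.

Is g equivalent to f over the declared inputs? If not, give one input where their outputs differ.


base=0, step=0 yields 6 from f but 8 from g.
verdict: not equivalent; witness: base=0, step=0


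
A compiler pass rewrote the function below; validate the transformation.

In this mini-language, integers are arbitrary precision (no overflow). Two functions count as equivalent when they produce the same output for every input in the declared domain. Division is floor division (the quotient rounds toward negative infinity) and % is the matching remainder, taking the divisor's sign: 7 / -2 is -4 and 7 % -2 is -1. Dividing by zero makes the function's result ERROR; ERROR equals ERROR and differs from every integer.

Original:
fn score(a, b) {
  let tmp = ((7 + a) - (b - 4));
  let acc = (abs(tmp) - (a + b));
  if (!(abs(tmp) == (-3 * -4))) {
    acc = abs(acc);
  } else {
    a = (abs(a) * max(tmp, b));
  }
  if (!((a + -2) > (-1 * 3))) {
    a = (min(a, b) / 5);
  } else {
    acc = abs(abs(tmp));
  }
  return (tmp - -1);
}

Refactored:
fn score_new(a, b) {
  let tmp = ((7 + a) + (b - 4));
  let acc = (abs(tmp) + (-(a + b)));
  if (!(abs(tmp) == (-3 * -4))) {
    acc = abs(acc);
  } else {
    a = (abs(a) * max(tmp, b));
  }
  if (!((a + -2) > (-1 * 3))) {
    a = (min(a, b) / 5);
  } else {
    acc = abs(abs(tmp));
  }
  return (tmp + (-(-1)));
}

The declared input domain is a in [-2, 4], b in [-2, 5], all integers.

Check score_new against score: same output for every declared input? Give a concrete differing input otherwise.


There is a counterexample at a=-2, b=-2: 12 on one side, 0 on the other.
score: tmp := 11 | acc := 15 | (!(abs(tmp) == (-3 * -4))): true | acc := 15 | (!((a + -2) > (-1 * 3))): true | a := -1 | result 12
score_new: tmp := -1 | acc := 5 | (!(abs(tmp) == (-3 * -4))): true | acc := 5 | (!((a + -2) > (-1 * 3))): true | a := -1 | result 0
verdict: not equivalent; witness: a=-2, b=-2


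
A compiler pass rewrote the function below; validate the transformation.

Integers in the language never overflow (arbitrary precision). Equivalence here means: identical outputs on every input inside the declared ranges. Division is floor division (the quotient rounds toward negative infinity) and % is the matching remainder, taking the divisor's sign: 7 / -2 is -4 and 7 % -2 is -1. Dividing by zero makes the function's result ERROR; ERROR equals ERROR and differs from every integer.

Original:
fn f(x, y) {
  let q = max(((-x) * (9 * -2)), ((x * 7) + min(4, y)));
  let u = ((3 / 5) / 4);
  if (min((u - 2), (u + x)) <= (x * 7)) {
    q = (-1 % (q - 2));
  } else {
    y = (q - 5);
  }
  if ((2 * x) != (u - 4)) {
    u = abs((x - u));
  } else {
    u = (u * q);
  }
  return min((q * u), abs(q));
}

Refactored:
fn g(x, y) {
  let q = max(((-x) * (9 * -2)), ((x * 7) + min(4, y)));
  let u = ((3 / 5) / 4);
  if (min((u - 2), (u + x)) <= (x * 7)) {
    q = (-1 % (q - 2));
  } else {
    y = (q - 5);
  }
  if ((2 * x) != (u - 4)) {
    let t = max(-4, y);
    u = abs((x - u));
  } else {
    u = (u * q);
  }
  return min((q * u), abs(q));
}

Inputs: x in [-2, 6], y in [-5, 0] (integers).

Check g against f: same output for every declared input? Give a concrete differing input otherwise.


The two are interchangeable: min/max/abs usage differs; also statement counts differ; also constant usage differs; also local variable names differ, and every declared input agrees.
Tracing x=6, y=0: f: q := 108 | u := 0 | (min((u - 2), (u + x)) <= (x * 7)): true | q := 105 | ((2 * x) != (u - 4)): true | u := 6 | result 105 | g: q := 108 | u := 0 | (min((u - 2), (u + x)) <= (x * 7)): true | q := 105 | ((2 * x) != (u - 4)): true | t := 0 | u := 6 | result 105 — matching result 105.
Checked all 54 inputs in the declared domain: the outputs agree on every one.
verdict: equivalent


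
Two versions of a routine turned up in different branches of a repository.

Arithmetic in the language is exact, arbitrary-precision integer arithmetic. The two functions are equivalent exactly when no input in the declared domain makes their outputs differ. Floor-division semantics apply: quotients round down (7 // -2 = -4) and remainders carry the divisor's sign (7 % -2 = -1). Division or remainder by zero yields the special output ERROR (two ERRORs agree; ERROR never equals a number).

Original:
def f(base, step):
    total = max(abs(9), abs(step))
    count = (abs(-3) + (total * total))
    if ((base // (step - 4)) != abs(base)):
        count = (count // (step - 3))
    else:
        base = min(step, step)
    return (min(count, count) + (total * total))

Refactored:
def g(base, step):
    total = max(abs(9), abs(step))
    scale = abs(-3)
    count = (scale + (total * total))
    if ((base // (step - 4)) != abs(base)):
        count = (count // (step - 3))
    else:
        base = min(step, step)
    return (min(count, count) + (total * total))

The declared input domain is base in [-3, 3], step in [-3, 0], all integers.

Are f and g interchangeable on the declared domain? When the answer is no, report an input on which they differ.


Reading the diff, among the changes: statement counts differ; local variable names differ.
Spot check at base=-1, step=-1 — f: total=9, then count=84, then ((base // (step - 4)) != abs(base)) is true, then count=-21, then returns 60. g: total=9, then scale=3, then count=84, then ((base // (step - 4)) != abs(base)) is true, then count=-21, then returns 60. Both give 60.
Checked all 28 inputs in the declared domain: the outputs agree on every one.
verdict: equivalent


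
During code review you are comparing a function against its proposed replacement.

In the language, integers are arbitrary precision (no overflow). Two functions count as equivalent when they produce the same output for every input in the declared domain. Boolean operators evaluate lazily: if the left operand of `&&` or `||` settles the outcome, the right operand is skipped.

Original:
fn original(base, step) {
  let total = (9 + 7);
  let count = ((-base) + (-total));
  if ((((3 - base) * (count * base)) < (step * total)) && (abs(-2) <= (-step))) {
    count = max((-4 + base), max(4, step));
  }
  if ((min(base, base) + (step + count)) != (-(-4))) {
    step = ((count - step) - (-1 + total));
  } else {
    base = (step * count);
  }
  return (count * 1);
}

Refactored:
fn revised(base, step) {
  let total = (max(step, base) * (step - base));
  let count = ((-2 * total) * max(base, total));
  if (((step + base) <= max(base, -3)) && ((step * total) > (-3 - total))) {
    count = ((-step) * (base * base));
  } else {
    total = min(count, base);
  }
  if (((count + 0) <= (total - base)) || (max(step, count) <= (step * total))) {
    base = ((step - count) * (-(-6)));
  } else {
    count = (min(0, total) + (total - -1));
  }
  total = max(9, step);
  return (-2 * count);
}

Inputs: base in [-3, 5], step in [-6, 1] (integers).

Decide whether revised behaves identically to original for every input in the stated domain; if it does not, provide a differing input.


Not equivalent: base=-3, step=-6 separates them (-13 vs 324).
original: total=16, then count=-13, then ((((3 - base) * (count * base)) < (step * total)) && (abs(-2) <= (-step))) is false, then ((min(base, base) + (step + count)) != (-(-4))) is true, then step=-22, then returns -13
revised: total=9, then count=-162, then (((step + base) <= max(base, -3)) && ((step * total) > (-3 - total))) is false, then total=-162, then (((count + 0) <= (total - base)) || (max(step, count) <= (step * total))) is true, then base=936, then total=9, then returns 324
verdict: not equivalent; witness: base=-3, step=-6


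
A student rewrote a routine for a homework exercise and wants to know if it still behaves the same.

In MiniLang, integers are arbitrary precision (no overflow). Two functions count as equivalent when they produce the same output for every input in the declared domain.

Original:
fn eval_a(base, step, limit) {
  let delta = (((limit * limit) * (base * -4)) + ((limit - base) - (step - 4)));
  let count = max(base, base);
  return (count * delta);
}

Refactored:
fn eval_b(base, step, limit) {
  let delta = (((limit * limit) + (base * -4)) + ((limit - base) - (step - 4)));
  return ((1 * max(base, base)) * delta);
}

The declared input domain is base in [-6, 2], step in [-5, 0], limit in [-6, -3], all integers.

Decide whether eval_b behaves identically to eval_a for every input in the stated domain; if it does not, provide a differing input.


Evaluate both at base=-6, step=-5, limit=-6.
eval_a: delta=873, then count=-6, then returns -5238
eval_b: delta=69, then returns -414
-5238 and -414 differ, so these are not the same function on this domain.
verdict: not equivalent; witness: base=-6, step=-5, limit=-6


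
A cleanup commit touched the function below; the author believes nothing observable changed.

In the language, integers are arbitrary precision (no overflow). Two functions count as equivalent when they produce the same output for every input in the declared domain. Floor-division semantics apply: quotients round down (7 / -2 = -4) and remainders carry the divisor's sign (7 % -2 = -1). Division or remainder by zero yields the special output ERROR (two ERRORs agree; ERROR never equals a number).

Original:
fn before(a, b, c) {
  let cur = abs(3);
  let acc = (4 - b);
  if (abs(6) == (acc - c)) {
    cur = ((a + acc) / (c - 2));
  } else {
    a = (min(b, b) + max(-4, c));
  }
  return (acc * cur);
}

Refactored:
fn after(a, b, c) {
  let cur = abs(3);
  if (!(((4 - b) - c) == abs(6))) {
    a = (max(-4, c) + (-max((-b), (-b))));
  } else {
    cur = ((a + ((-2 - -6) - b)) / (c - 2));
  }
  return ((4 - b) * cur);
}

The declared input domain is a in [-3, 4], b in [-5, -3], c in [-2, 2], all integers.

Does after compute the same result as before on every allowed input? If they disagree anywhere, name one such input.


Side by side, the visible changes include: statement counts differ, arithmetic usage differs, min/max/abs usage differs, boolean connective usage differs, constant usage differs, local variable names differ.
As a probe, take a=0, b=-3, c=2: before runs cur becomes 3; next acc becomes 7; next (abs(6) == (acc - c)) evaluates to false; next a becomes -1; next final value 21; after runs cur becomes 3; next (!(((4 - b) - c) == abs(6))) evaluates to true; next a becomes -1; next final value 21; both end at 21.
Sweeping the whole domain (120 inputs) finds no disagreement.
verdict: equivalent


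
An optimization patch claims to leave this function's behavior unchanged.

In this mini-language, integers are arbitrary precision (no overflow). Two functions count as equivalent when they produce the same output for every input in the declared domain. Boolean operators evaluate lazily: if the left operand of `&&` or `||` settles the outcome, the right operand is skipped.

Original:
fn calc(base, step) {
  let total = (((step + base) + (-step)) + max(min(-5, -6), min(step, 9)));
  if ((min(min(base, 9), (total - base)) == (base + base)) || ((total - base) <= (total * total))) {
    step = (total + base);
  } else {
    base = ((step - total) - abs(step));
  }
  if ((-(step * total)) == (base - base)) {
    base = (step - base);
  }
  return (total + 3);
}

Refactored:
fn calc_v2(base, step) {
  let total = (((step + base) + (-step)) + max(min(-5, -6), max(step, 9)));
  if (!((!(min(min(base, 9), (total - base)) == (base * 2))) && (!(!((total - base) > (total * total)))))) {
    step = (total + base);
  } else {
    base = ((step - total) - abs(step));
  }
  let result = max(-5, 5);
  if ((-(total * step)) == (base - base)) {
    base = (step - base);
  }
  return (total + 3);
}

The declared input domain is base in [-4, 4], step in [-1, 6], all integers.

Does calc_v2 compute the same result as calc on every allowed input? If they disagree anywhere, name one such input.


At base=-4, step=-1: calc gives -2, calc_v2 gives 8.
verdict: not equivalent; witness: base=-4, step=-1


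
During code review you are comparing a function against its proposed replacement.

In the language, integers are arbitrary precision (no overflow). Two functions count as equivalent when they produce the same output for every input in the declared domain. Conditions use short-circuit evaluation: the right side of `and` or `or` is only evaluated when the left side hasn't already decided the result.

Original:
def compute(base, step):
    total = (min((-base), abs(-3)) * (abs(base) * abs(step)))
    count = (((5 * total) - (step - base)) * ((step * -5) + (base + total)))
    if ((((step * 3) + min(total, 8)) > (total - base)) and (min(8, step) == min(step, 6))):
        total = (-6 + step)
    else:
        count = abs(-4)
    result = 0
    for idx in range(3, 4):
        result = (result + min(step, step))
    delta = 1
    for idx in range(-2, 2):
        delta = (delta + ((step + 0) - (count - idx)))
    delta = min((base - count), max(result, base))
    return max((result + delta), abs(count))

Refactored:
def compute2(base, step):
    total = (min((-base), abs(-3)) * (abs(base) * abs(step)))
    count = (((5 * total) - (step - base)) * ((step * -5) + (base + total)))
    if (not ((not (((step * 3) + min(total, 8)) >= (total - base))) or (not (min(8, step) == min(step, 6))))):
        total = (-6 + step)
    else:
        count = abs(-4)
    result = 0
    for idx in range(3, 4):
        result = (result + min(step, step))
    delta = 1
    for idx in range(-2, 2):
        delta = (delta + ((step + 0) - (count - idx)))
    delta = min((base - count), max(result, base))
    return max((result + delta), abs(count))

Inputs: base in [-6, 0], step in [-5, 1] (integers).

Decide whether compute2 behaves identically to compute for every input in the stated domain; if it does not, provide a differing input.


base=0, step=0 yields 4 from compute but 0 from compute2.
verdict: not equivalent; witness: base=0, step=0


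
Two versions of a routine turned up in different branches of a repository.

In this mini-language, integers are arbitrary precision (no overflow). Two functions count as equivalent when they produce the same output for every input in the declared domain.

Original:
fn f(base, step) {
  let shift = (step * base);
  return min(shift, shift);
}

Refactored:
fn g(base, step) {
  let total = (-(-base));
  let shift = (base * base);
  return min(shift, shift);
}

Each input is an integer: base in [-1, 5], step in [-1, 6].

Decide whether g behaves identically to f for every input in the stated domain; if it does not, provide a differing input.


Not equivalent: base=-1, step=0 separates them (0 vs 1).
f: shift = 0; return 0
g: total = -1; shift = 1; return 1
verdict: not equivalent; witness: base=-1, step=0


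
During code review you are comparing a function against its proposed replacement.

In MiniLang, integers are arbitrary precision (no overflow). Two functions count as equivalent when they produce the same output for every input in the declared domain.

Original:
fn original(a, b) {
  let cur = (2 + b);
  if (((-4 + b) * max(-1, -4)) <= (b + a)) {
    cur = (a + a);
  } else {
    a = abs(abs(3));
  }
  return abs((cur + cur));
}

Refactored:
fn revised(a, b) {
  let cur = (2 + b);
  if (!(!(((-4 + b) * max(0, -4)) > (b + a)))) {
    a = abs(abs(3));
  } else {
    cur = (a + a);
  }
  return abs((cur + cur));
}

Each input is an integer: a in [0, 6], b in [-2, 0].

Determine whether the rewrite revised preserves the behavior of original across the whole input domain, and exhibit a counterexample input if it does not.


There is a counterexample at a=0, b=0: 4 on one side, 0 on the other.
original: cur = 2; (((-4 + b) * max(-1, -4)) <= (b + a)) -> false; a = 3; return 4
revised: cur = 2; (!(!(((-4 + b) * max(0, -4)) > (b + a)))) -> false; cur = 0; return 0
verdict: not equivalent; witness: a=0, b=0


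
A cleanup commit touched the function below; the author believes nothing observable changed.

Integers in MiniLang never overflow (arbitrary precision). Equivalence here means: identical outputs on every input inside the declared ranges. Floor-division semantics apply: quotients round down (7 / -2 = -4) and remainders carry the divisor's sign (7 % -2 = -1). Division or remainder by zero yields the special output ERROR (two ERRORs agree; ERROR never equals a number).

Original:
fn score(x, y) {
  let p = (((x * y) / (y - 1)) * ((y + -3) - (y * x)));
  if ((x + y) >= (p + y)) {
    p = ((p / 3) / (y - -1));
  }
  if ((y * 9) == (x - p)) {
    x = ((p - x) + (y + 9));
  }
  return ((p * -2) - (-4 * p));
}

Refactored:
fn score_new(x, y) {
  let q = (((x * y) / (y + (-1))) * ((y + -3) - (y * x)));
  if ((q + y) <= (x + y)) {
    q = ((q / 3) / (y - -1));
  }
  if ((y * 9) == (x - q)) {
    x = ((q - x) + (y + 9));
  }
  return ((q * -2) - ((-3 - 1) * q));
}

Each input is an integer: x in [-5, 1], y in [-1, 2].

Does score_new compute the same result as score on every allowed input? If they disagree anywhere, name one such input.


This is a faithful refactor — arithmetic usage differs; local variable names differ; comparison usage differs; constant usage differs, but the computed results match everywhere.
Tracing x=-5, y=2: score: p = -90; ((x + y) >= (p + y)) -> true; p = -10; ((y * 9) == (x - p)) -> false; return -20 | score_new: q = -90; ((q + y) <= (x + y)) -> true; q = -10; ((y * 9) == (x - q)) -> false; return -20 — matching result -20.
An exhaustive pass over the 28 declared inputs shows identical outputs.
verdict: equivalent


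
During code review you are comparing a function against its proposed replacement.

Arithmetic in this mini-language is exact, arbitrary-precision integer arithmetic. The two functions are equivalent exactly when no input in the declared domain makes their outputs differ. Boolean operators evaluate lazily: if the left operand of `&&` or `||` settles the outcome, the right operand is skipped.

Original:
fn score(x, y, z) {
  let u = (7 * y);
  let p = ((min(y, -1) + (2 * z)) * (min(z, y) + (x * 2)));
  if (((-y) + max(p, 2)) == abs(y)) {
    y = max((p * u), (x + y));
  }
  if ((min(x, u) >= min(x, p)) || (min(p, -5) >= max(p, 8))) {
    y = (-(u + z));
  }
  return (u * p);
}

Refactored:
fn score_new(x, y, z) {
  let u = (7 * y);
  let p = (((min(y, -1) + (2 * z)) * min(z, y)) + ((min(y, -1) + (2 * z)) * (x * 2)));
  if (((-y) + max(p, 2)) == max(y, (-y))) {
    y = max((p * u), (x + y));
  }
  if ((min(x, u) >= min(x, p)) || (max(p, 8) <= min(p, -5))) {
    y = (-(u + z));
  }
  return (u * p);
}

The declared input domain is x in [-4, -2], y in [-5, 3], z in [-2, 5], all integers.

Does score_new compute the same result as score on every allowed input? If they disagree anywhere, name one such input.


The two versions differ — the changes include arithmetic usage differs, comparison usage differs, min/max/abs usage differs, constant usage differs.
One worked example (x=-3, y=-2, z=-2) — score: u becomes -14; next p becomes 48; next (((-y) + max(p, 2)) == abs(y)) evaluates to false; next ((min(x, u) >= min(x, p)) || (min(p, -5) >= max(p, 8))) evaluates to false; next final value -672; score_new: u becomes -14; next p becomes 48; next (((-y) + max(p, 2)) == max(y, (-y))) evaluates to false; next ((min(x, u) >= min(x, p)) || (max(p, 8) <= min(p, -5))) evaluates to false; next final value -672; agreement on -672.
An exhaustive pass over the 216 declared inputs shows identical outputs.
verdict: equivalent


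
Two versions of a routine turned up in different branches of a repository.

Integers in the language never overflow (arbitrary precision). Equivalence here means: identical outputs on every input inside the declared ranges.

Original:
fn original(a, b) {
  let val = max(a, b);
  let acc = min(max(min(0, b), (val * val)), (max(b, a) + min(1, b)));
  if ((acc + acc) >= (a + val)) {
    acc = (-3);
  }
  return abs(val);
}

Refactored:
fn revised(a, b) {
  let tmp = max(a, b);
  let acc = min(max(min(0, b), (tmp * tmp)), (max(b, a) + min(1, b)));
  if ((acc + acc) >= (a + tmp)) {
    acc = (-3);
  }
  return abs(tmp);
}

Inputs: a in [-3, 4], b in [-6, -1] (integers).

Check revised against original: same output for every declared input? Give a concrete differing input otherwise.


This is a faithful refactor — local variable names differ, but the computed results match everywhere.
Spot check at a=2, b=-4 — original: val := 2 | acc := -2 | ((acc + acc) >= (a + val)): false | result 2. revised: tmp := 2 | acc := -2 | ((acc + acc) >= (a + tmp)): false | result 2. Both give 2.
Checked all 48 inputs in the declared domain: the outputs agree on every one.
verdict: equivalent


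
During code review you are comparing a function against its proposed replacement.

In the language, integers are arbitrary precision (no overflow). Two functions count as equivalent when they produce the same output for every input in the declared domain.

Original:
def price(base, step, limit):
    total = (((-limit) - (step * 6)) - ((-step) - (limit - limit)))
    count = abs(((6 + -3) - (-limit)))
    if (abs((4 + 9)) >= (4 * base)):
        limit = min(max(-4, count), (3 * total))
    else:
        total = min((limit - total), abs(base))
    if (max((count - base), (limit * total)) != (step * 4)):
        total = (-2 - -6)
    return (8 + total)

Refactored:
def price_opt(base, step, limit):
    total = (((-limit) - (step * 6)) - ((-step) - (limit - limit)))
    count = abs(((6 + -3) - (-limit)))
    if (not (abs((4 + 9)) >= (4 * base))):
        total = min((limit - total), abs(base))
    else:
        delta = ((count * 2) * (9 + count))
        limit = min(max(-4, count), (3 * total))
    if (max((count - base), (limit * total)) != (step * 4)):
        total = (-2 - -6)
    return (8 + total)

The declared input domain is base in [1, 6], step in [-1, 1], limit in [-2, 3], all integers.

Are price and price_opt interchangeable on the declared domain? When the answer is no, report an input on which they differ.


Equivalent — the differences include boolean connective usage differs; and statement counts differ; and constant usage differs; and local variable names differ; and arithmetic usage differs, yet no declared input distinguishes the two.
Spot check at base=5, step=0, limit=-2 — price: total becomes 2; next count becomes 1; next (abs((4 + 9)) >= (4 * base)) evaluates to false; next total becomes -4; next (max((count - base), (limit * total)) != (step * 4)) evaluates to true; next total becomes 4; next final value 12. price_opt: total becomes 2; next count becomes 1; next (not (abs((4 + 9)) >= (4 * base))) evaluates to true; next total becomes -4; next (max((count - base), (limit * total)) != (step * 4)) evaluates to true; next total becomes 4; next final value 12. Both give 12.
Checked all 108 inputs in the declared domain: the outputs agree on every one.
verdict: equivalent


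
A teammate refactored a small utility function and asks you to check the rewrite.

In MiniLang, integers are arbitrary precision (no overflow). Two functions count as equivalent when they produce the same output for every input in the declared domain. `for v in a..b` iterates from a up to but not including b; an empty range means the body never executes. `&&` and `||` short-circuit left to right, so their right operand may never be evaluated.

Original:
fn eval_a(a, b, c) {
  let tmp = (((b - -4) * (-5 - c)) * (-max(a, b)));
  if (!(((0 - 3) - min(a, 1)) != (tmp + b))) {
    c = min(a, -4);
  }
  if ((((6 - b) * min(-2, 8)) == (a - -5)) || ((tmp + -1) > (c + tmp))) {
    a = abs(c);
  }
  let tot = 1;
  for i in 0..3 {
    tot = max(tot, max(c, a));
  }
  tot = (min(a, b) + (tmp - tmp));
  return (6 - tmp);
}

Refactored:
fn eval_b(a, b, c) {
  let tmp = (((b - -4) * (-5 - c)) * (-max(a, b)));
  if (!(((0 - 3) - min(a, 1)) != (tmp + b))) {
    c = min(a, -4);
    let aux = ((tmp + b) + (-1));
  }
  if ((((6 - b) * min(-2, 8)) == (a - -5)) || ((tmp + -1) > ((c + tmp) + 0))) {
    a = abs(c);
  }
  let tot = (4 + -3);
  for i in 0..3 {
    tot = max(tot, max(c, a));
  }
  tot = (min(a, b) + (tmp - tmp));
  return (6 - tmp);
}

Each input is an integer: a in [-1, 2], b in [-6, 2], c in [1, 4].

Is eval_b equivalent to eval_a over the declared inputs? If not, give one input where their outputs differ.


Behavior is preserved: although local variable names differ, arithmetic usage differs, statement counts differ, constant usage differs, the outputs never diverge.
As a probe, take a=0, b=-3, c=1: eval_a runs tmp=0, then (!(((0 - 3) - min(a, 1)) != (tmp + b))) is true, then c=-4, then ((((6 - b) * min(-2, 8)) == (a - -5)) || ((tmp + -1) > (c + tmp))) is true, then a=4, then tot=1, then (i=0), then tot=4, then (i=1), then tot=4, then (i=2), then tot=4, then tot=-3, then returns 6; eval_b runs tmp=0, then (!(((0 - 3) - min(a, 1)) != (tmp + b))) is true, then c=-4, then aux=-4, then ((((6 - b) * min(-2, 8)) == (a - -5)) || ((tmp + -1) > ((c + tmp) + 0))) is true, then a=4, then tot=1, then (i=0), then tot=4, then (i=1), then tot=4, then (i=2), then tot=4, then tot=-3, then returns 6; both end at 6.
Every one of the 144 inputs gives matching results.
verdict: equivalent


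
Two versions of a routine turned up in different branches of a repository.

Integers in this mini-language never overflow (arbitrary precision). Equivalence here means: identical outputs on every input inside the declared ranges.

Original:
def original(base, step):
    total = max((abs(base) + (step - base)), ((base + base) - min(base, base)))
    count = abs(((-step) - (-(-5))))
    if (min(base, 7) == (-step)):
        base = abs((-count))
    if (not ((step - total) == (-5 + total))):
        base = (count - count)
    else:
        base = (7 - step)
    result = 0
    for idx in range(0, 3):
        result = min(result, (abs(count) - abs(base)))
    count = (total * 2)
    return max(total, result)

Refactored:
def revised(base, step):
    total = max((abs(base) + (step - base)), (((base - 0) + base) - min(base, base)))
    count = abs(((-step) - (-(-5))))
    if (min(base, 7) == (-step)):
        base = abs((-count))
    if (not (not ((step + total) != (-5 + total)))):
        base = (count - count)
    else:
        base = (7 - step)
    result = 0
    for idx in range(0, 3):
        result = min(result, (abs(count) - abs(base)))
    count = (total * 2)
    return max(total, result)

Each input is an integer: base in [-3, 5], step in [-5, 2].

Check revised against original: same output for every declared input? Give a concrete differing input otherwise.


Consider the input base=-2, step=-5.
original: total := -1 | count := 0 | (min(base, 7) == (-step)): false | (not ((step - total) == (-5 + total))): true | base := 0 | result := 0 | iter idx=0: | result := 0 | iter idx=1: | result := 0 | iter idx=2: | result := 0 | count := -2 | result 0
revised: total := -1 | count := 0 | (min(base, 7) == (-step)): false | (not (not ((step + total) != (-5 + total)))): false | base := 12 | result := 0 | iter idx=0: | result := -12 | iter idx=1: | result := -12 | iter idx=2: | result := -12 | count := -2 | result -1
0 and -1 differ, so these are not the same function on this domain.
verdict: not equivalent; witness: base=-2, step=-5


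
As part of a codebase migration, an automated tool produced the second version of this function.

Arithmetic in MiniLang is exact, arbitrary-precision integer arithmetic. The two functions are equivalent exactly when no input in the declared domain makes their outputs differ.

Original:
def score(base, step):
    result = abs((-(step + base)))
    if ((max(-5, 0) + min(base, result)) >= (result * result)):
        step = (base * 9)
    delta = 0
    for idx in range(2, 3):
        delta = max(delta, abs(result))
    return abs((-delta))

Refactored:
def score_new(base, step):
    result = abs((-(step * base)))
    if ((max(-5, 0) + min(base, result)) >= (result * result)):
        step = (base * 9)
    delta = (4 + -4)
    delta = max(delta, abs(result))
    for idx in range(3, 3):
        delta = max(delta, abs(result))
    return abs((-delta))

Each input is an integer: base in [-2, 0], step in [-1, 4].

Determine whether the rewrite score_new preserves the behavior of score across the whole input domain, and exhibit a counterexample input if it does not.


Evaluate both at base=-2, step=-1.
score: result = 3; ((max(-5, 0) + min(base, result)) >= (result * result)) -> false; delta = 0; [idx=2]; delta = 3; return 3
score_new: result = 2; ((max(-5, 0) + min(base, result)) >= (result * result)) -> false; delta = 0; delta = 2; the idx loop: no iterations; return 2
3 vs 2 — the two versions disagree here.
verdict: not equivalent; witness: base=-2, step=-1


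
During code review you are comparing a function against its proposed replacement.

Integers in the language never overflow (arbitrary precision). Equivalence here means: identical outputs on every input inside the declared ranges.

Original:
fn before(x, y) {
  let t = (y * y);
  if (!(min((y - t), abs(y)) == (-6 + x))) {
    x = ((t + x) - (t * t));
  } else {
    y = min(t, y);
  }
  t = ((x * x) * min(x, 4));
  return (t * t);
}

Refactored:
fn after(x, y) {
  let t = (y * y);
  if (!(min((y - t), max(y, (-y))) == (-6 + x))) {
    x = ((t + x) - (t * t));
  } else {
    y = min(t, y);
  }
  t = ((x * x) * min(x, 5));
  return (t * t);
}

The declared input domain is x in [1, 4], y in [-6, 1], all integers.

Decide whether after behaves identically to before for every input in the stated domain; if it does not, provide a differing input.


Equivalent. Although `4` became `5`, no input in the stated domain can expose it.
Every one of the 32 inputs gives matching results.
As a probe, take x=3, y=-2: before runs t := 4 | (!(min((y - t), abs(y)) == (-6 + x))): true | x := -9 | t := -729 | result 531441; after runs t := 4 | (!(min((y - t), max(y, (-y))) == (-6 + x))): true | x := -9 | t := -729 | result 531441; both end at 531441.
verdict: equivalent


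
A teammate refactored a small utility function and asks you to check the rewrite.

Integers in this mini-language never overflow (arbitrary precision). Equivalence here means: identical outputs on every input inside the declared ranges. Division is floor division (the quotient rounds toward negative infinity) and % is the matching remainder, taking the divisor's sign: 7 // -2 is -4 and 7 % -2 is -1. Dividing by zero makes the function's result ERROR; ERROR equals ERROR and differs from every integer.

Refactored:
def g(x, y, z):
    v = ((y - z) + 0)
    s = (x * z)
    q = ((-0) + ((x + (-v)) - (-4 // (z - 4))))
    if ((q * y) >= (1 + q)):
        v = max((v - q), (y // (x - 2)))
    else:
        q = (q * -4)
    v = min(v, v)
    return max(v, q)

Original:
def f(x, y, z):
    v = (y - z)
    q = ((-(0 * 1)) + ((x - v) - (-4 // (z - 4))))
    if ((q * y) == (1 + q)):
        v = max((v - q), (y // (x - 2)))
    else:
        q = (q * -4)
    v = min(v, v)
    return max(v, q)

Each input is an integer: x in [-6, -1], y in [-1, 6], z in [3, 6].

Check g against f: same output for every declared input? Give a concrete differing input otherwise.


The rewrite breaks on x=-6, y=-1, z=3, where the results are 24 and 2.
f: v := -4 | q := -6 | ((q * y) == (1 + q)): false | q := 24 | v := -4 | result 24
g: v := -4 | s := -18 | q := -6 | ((q * y) >= (1 + q)): true | v := 2 | v := 2 | result 2
verdict: not equivalent; witness: x=-6, y=-1, z=3


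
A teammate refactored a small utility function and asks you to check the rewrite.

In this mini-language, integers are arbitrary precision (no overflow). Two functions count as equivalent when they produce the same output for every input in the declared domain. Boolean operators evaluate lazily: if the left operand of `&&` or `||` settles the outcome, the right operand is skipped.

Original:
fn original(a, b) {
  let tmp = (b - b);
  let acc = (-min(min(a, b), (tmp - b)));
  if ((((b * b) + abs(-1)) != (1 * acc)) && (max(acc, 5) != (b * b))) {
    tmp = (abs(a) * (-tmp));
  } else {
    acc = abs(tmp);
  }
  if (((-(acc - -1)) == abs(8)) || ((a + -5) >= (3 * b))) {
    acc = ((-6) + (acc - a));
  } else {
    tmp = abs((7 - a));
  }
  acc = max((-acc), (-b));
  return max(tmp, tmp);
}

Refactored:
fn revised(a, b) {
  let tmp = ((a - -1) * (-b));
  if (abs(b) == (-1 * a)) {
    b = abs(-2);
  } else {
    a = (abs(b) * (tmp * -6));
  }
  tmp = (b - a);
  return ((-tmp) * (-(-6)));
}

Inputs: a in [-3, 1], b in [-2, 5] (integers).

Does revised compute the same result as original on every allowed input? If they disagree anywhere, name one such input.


Run the pair on a=-3, b=-2.
original: tmp becomes 0; next acc becomes 3; next ((((b * b) + abs(-1)) != (1 * acc)) && (max(acc, 5) != (b * b))) evaluates to true; next tmp becomes 0; next (((-(acc - -1)) == abs(8)) || ((a + -5) >= (3 * b))) evaluates to false; next tmp becomes 10; next acc becomes 2; next final value 10
revised: tmp becomes -4; next (abs(b) == (-1 * a)) evaluates to false; next a becomes 48; next tmp becomes -50; next final value 300
10 != 300, so the rewrite changes behavior.
verdict: not equivalent; witness: a=-3, b=-2


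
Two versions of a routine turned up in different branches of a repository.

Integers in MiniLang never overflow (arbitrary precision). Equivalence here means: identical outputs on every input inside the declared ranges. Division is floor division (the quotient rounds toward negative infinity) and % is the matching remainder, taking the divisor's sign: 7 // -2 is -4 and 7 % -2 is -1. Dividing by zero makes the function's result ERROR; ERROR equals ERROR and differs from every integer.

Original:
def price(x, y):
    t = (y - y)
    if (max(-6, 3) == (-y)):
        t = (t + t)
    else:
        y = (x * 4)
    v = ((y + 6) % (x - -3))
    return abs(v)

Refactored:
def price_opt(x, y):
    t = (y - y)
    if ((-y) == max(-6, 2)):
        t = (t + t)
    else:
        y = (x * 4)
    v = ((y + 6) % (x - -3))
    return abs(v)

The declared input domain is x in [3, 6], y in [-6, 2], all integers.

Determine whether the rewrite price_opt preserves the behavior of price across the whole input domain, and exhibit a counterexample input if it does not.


Input x=3, y=-3: 3 from price versus 0 from price_opt.
verdict: not equivalent; witness: x=3, y=-3


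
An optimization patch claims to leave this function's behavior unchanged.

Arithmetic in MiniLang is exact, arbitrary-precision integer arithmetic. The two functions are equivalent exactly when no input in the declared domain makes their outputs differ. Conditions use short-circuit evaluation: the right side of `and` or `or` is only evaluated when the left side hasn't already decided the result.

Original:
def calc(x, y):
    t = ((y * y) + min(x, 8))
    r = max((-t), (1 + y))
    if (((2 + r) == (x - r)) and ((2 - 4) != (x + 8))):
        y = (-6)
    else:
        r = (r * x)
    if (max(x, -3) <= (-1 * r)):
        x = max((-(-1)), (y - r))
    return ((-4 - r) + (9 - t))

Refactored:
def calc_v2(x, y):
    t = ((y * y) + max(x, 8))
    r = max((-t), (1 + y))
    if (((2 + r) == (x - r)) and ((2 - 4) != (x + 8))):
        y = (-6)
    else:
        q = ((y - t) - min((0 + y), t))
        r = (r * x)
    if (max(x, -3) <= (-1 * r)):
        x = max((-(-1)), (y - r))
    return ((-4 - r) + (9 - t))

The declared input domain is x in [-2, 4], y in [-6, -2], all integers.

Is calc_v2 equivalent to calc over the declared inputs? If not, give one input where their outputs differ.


The rewrite breaks on x=-2, y=-6, where the results are -39 and -49.
calc: t := 34 | r := -5 | (((2 + r) == (x - r)) and ((2 - 4) != (x + 8))): false | r := 10 | (max(x, -3) <= (-1 * r)): false | result -39
calc_v2: t := 44 | r := -5 | (((2 + r) == (x - r)) and ((2 - 4) != (x + 8))): false | q := -44 | r := 10 | (max(x, -3) <= (-1 * r)): false | result -49
verdict: not equivalent; witness: x=-2, y=-6


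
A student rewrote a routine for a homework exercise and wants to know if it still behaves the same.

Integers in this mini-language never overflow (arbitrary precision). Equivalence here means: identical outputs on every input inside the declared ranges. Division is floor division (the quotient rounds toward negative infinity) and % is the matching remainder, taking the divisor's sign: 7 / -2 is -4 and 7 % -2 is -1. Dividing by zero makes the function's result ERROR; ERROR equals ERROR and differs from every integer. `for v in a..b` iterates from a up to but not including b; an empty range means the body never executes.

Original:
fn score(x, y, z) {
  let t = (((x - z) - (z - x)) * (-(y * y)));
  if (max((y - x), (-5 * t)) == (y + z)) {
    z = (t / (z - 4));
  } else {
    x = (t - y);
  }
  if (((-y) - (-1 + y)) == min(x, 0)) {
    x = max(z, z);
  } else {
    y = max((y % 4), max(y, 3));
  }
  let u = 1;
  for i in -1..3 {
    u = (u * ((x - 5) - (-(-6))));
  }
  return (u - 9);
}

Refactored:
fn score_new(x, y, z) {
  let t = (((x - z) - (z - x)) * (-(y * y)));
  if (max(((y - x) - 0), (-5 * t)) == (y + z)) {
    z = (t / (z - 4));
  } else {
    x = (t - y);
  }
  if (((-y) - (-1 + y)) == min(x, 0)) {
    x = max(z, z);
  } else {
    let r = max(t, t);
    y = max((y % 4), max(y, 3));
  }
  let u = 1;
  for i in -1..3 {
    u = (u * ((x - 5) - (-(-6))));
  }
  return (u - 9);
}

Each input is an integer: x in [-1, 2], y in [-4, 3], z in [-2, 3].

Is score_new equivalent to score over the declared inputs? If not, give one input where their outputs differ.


The two versions differ — the changes include local variable names differ; and arithmetic usage differs; and statement counts differ; and constant usage differs; and min/max/abs usage differs.
One worked example (x=-1, y=-2, z=3) — score: t=32, then (max((y - x), (-5 * t)) == (y + z)) is false, then x=34, then (((-y) - (-1 + y)) == min(x, 0)) is false, then y=3, then u=1, then (i=-1), then u=23, then (i=0), then u=529, then (i=1), then u=12167, then (i=2), then u=279841, then returns 279832; score_new: t=32, then (max(((y - x) - 0), (-5 * t)) == (y + z)) is false, then x=34, then (((-y) - (-1 + y)) == min(x, 0)) is false, then r=32, then y=3, then u=1, then (i=-1), then u=23, then (i=0), then u=529, then (i=1), then u=12167, then (i=2), then u=279841, then returns 279832; agreement on 279832.
Across all 192 domain points the two functions coincide.
verdict: equivalent


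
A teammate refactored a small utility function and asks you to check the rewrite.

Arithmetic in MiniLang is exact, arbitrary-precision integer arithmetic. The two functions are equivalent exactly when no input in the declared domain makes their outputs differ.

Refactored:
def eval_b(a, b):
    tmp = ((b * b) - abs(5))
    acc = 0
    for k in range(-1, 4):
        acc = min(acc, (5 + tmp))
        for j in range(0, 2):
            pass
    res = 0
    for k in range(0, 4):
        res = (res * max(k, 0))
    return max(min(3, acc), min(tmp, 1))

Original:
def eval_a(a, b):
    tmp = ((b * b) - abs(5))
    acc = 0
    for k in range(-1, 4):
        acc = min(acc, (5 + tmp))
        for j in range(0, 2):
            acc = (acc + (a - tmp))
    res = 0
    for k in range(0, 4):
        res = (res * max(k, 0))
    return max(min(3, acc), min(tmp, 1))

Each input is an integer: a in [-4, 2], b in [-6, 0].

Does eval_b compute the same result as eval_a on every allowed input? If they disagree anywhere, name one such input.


The rewrite breaks on a=-4, b=-2, where the results are -1 and 0.
eval_a: tmp = -1; acc = 0; [k=-1]; acc = 0; [j=0]; acc = -3; [j=1]; acc = -6; [k=0]; acc = -6; [j=0]; acc = -9; [j=1]; acc = -12; [k=1]; acc = -12; [j=0]; acc = -15; [j=1]; acc = -18; [k=2]; acc = -18; [j=0]; acc = -21; [j=1]; acc = -24; [k=3]; acc = -24; [j=0]; acc = -27; [j=1]; acc = -30; res = 0; [k=0]; res = 0; [k=1]; res = 0; [k=2]; res = 0; [k=3]; res = 0; return -1
eval_b: tmp = -1; acc = 0; [k=-1]; acc = 0; [j=0]; [j=1]; [k=0]; acc = 0; [j=0]; [j=1]; [k=1]; acc = 0; [j=0]; [j=1]; [k=2]; acc = 0; [j=0]; [j=1]; [k=3]; acc = 0; [j=0]; [j=1]; res = 0; [k=0]; res = 0; [k=1]; res = 0; [k=2]; res = 0; [k=3]; res = 0; return 0
verdict: not equivalent; witness: a=-4, b=-2
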